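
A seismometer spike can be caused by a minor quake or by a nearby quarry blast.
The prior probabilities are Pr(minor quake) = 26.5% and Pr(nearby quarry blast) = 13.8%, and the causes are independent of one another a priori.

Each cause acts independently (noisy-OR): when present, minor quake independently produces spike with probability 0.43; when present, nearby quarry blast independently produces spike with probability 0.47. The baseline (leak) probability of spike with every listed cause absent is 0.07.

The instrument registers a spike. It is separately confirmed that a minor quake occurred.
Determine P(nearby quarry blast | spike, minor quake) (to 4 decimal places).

P(nearby quarry blast | spike, minor quake) ≈ 0.1968

Under noisy-OR, P(spike | causes) = 1 − (1−0.07)·∏(1−qᵢ) over the active causes.
Weight on nearby quarry blast=true, given the evidence: 0.719047×0.138 = 0.099228
The normalizing constant is 0.4699×0.862 + 0.719047×0.138 = 0.504282
P(nearby quarry blast | spike, minor quake) = 0.099228/0.504282 ≈ 0.1968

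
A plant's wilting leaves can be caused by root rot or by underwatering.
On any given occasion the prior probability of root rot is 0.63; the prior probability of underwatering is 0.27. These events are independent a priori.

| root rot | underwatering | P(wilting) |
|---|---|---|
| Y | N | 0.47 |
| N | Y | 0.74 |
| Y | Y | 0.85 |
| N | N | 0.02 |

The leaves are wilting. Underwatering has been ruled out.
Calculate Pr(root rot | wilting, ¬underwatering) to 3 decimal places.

P(wilting | ¬underwatering) = 0.02*0.37 + 0.47*0.63 = 0.007400 + 0.296100 = 0.303500
The root rot-present share is 0.47*0.63 = 0.296100.
Hence the posterior is 0.296100/0.303500 ≈ 0.976.

Pr(root rot | wilting, ¬underwatering) ≈ 0.976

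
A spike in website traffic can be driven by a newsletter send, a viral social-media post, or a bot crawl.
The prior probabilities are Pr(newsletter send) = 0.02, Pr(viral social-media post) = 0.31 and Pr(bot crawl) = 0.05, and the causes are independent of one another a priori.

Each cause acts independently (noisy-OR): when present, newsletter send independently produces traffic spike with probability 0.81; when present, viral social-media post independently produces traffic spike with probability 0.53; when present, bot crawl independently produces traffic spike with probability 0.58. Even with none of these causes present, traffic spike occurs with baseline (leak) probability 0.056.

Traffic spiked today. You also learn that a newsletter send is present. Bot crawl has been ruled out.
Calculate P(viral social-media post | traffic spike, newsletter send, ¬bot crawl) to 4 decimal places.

P(viral social-media post | traffic spike, newsletter send, ¬bot crawl) ≈ 0.3339

Under noisy-OR, P(traffic spike | causes) = 1 − (1−0.056)·∏(1−qᵢ) over the active causes.
Enumerate both values of viral social-media post and weight by the priors:
  P(traffic spike | newsletter send, ¬bot crawl) = 0.82064*0.69 + 0.915701*0.31
        = 0.566242 + 0.283867 = 0.850109
Configurations with viral social-media post contribute 0.283867, so
  P(viral social-media post | traffic spike, newsletter send, ¬bot crawl) = 0.283867 / 0.850109 ≈ 0.3339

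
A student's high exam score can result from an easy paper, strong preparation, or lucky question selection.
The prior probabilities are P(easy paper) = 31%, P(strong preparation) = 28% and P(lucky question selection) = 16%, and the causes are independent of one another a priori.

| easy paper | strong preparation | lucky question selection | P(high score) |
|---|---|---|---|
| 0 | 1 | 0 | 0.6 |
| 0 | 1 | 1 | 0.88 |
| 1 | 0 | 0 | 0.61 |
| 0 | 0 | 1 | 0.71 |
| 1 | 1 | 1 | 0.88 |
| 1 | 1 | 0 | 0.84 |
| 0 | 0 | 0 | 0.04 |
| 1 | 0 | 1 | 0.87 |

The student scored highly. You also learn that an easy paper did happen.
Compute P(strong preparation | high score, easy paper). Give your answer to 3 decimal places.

Sum P(high score|·) weighted by the priors over the 4 (strong preparation, lucky question selection) configurations:
  P(high score | easy paper) = 0.61*0.72*0.84 + 0.87*0.72*0.16 + 0.84*0.28*0.84 + 0.88*0.28*0.16
        = 0.368928 + 0.100224 + 0.197568 + 0.039424 = 0.706144
Configurations with strong preparation contribute 0.236992, so
  P(strong preparation | high score, easy paper) = 0.236992 / 0.706144 ≈ 0.336

P(strong preparation | high score, easy paper) ≈ 0.336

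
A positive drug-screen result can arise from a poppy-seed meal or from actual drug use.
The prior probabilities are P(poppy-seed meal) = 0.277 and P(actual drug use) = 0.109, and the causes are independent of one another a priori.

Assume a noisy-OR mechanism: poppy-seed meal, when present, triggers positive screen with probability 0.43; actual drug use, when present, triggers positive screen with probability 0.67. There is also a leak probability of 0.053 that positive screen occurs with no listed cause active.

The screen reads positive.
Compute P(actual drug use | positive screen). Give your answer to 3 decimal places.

Under noisy-OR, P(positive screen | causes) = 1 − (1−0.053)·∏(1−qᵢ) over the active causes.
Weight on actual drug use=true, given the evidence: 0.054179 + 0.024815 = 0.078994
Denominator P(positive screen): 0.053·0.723·0.891 + 0.68749·0.723·0.109 + 0.46021·0.277·0.891 + 0.821869·0.277·0.109 = 0.226719
P(actual drug use | positive screen) = 0.078994/0.226719 ≈ 0.348

P(actual drug use | positive screen) ≈ 0.348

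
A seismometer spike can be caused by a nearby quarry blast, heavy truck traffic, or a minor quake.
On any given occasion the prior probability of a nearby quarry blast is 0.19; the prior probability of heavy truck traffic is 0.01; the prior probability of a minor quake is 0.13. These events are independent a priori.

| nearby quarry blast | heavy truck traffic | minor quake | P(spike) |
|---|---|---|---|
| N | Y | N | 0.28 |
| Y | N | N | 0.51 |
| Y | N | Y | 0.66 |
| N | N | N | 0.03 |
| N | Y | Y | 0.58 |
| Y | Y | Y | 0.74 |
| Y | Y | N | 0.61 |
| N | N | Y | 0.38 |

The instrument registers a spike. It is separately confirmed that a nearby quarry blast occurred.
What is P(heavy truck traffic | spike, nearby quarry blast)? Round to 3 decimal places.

P(heavy truck traffic | spike, nearby quarry blast) ≈ 0.012

Sum P(spike|·) weighted by the priors over the 4 (heavy truck traffic, minor quake) configurations:
  P(spike | nearby quarry blast) = 0.51×0.99×0.87 + 0.66×0.99×0.13 + 0.61×0.01×0.87 + 0.74×0.01×0.13
        = 0.439263 + 0.084942 + 0.005307 + 0.000962 = 0.530474
Keeping only the heavy truck traffic-present terms gives 0.006269, so
  P(heavy truck traffic | spike, nearby quarry blast) = 0.006269 / 0.530474 ≈ 0.012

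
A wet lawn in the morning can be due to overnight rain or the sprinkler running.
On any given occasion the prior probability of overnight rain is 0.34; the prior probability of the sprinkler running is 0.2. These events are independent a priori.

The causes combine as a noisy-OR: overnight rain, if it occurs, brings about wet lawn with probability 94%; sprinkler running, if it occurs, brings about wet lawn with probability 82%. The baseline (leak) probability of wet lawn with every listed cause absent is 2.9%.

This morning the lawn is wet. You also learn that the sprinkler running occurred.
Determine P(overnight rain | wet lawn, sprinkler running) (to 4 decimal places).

P(overnight rain | wet lawn, sprinkler running) ≈ 0.3818

Under noisy-OR, P(wet lawn | causes) = 1 − (1−0.029)·∏(1−qᵢ) over the active causes.
Sum P(wet lawn|·) weighted by the priors over both values of overnight rain:
  P(wet lawn | sprinkler running) = 0.82522*0.66 + 0.989513*0.34
        = 0.544645 + 0.336434 = 0.881079
Keeping only the overnight rain-present terms gives 0.336434, so
  P(overnight rain | wet lawn, sprinkler running) = 0.336434 / 0.881079 ≈ 0.3818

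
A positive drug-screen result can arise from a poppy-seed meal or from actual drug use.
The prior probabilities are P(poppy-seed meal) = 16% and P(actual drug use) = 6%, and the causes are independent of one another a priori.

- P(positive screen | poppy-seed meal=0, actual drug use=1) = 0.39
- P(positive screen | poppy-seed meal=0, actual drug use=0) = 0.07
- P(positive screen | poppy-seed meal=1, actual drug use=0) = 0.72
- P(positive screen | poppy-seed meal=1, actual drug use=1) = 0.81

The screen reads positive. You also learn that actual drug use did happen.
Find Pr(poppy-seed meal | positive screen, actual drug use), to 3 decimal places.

Pr(poppy-seed meal | positive screen, actual drug use) ≈ 0.283

P(positive screen | actual drug use) = 0.39×0.84 + 0.81×0.16 = 0.327600 + 0.129600 = 0.457200
Of this, 0.129600 comes from 0.81×0.16 (the poppy-seed meal=true cases).
Hence the posterior is 0.129600/0.457200 ≈ 0.283.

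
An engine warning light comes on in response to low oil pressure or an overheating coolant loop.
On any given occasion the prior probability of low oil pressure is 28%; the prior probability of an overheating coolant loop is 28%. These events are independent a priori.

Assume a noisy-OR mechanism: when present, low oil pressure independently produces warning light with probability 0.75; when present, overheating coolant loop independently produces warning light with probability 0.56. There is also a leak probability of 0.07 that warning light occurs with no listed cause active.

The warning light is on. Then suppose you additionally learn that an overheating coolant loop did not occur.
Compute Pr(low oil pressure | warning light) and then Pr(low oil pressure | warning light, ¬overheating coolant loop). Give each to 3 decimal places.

Under noisy-OR, P(warning light | causes) = 1 − (1−0.07)·∏(1−qᵢ) over the active causes.
Sum P(warning light|·) weighted by the priors over the 4 (low oil pressure, overheating coolant loop) configurations:
  P(warning light) = 0.07×0.72×0.72 + 0.5908×0.72×0.28 + 0.7675×0.28×0.72 + 0.8977×0.28×0.28
        = 0.036288 + 0.119105 + 0.154728 + 0.070380 = 0.380501
Configurations with low oil pressure contribute 0.225108, so
  P(low oil pressure | warning light) = 0.225108 / 0.380501 ≈ 0.592

With the extra evidence:
Weight on low oil pressure=true, given the evidence: 0.7675*0.28 = 0.214900
Normalizer over all consistent configurations: 0.07*0.72 + 0.7675*0.28 = 0.265300
P(low oil pressure | warning light, ¬overheating coolant loop) = 0.214900/0.265300 ≈ 0.810
With overheating coolant loop excluded, low oil pressure must carry more of the explanatory weight for the warning light.

Pr(low oil pressure | warning light) ≈ 0.592; Pr(low oil pressure | warning light, ¬overheating coolant loop) ≈ 0.810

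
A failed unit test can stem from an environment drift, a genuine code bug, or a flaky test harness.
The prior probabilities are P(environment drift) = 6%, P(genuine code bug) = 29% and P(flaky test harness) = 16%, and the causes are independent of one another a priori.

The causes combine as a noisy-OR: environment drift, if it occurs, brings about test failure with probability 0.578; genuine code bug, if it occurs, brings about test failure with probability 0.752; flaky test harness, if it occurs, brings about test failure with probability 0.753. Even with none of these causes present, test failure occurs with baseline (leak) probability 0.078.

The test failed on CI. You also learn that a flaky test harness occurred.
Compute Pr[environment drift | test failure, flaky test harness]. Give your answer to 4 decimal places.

Under noisy-OR, P(test failure | causes) = 1 − (1−0.078)·∏(1−qᵢ) over the active causes.
Enumerate the 4 (environment drift, genuine code bug) configurations and weight by the priors:
  P(test failure | flaky test harness) = 0.772266·0.94·0.71 + 0.943522·0.94·0.29 + 0.903896·0.06·0.71 + 0.976166·0.06·0.29
        = 0.515410 + 0.257204 + 0.038506 + 0.016985 = 0.828105
The terms with environment drift present sum to 0.055491, so
  P(environment drift | test failure, flaky test harness) = 0.055491 / 0.828105 ≈ 0.0670

Pr[environment drift | test failure, flaky test harness] ≈ 0.0670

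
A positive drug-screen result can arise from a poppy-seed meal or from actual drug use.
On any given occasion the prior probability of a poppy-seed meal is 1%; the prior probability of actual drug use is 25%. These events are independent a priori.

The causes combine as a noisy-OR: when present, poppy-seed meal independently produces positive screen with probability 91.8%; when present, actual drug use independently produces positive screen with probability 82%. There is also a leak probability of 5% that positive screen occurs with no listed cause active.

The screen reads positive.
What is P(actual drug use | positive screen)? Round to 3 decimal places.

P(actual drug use | positive screen) ≈ 0.825

Under noisy-OR, P(positive screen | causes) = 1 − (1−0.05)·∏(1−qᵢ) over the active causes.
Enumerate the 4 (poppy-seed meal, actual drug use) configurations and weight by the priors:
  P(positive screen) = 0.05*0.99*0.75 + 0.829*0.99*0.25 + 0.9221*0.01*0.75 + 0.985978*0.01*0.25
        = 0.037125 + 0.205177 + 0.006916 + 0.002465 = 0.251683
Configurations with actual drug use contribute 0.207642, so
  P(actual drug use | positive screen) = 0.207642 / 0.251683 ≈ 0.825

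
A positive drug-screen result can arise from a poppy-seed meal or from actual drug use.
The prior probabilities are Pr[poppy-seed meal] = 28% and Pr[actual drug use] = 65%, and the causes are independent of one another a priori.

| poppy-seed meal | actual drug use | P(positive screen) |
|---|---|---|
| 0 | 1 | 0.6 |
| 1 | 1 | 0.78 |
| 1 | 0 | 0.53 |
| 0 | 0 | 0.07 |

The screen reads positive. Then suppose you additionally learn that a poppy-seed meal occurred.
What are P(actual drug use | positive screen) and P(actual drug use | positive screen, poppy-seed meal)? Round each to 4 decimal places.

P(actual drug use | positive screen) ≈ 0.8587; P(actual drug use | positive screen, poppy-seed meal) ≈ 0.7321

Sum P(positive screen|·) weighted by the priors over the 4 (poppy-seed meal, actual drug use) configurations:
  P(positive screen) = 0.07*0.72*0.35 + 0.6*0.72*0.65 + 0.53*0.28*0.35 + 0.78*0.28*0.65
        = 0.017640 + 0.280800 + 0.051940 + 0.141960 = 0.492340
Configurations with actual drug use contribute 0.422760, so
  P(actual drug use | positive screen) = 0.422760 / 0.492340 ≈ 0.8587

Now condition on the additional information:
For the numerator, keep only actual drug use=true terms: 0.78·0.65 = 0.507000
The normalizing constant is 0.53·0.35 + 0.78·0.65 = 0.692500
Posterior = 0.507000 / 0.692500 ≈ 0.7321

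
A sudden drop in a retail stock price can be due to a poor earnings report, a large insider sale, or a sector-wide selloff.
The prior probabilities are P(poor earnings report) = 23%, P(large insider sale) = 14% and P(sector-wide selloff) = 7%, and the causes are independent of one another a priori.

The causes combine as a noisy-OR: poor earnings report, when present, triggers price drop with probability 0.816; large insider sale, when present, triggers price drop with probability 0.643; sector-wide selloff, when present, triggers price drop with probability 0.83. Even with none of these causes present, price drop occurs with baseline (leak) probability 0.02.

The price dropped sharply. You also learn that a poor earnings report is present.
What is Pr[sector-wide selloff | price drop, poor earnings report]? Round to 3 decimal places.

Under noisy-OR, P(price drop | causes) = 1 − (1−0.02)·∏(1−qᵢ) over the active causes.
Enumerate the 4 (large insider sale, sector-wide selloff) configurations and weight by the priors:
  P(price drop | poor earnings report) = 0.81968*0.86*0.93 + 0.969346*0.86*0.07 + 0.935626*0.14*0.93 + 0.989056*0.14*0.07
        = 0.655580 + 0.058355 + 0.121819 + 0.009693 = 0.845447
Keeping only the sector-wide selloff-present terms gives 0.068048, so
  P(sector-wide selloff | price drop, poor earnings report) = 0.068048 / 0.845447 ≈ 0.080

Pr[sector-wide selloff | price drop, poor earnings report] ≈ 0.080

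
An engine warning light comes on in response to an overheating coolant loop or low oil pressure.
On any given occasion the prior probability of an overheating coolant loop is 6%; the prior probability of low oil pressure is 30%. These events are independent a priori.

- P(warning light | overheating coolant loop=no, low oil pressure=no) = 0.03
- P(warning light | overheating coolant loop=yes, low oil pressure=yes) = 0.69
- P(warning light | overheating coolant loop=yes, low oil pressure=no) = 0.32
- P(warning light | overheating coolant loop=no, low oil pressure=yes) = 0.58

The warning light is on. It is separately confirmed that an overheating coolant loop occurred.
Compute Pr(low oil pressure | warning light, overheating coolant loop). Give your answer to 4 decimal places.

Pr(low oil pressure | warning light, overheating coolant loop) ≈ 0.4803

Weight on low oil pressure=true, given the evidence: 0.69*0.3 = 0.207000
The normalizing constant is 0.32*0.7 + 0.69*0.3 = 0.431000
Posterior = 0.207000 / 0.431000 ≈ 0.4803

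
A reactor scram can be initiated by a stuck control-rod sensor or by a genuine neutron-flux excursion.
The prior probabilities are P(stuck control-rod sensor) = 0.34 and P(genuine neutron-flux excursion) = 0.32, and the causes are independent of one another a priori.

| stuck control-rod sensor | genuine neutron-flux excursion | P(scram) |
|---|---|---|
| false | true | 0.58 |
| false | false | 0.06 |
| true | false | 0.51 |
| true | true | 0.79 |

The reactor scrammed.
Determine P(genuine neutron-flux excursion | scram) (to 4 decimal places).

Numerator (weight on configurations with genuine neutron-flux excursion): 0.122496 + 0.085952 = 0.208448
Denominator P(scram): 0.06×0.66×0.68 + 0.58×0.66×0.32 + 0.51×0.34×0.68 + 0.79×0.34×0.32 = 0.353288
P(genuine neutron-flux excursion | scram) = 0.208448/0.353288 ≈ 0.5900

P(genuine neutron-flux excursion | scram) ≈ 0.5900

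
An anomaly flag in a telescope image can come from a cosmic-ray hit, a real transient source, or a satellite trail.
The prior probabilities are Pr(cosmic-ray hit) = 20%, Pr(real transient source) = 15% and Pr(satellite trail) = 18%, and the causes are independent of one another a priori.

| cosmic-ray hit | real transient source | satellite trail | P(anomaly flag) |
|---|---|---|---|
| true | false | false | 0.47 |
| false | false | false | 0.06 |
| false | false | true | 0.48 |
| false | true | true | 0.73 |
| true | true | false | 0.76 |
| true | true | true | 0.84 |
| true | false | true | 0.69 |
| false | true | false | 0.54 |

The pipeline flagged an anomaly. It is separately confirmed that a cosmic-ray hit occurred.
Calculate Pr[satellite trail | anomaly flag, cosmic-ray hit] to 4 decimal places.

Pr[satellite trail | anomaly flag, cosmic-ray hit] ≈ 0.2335

Enumerate the 4 (real transient source, satellite trail) configurations and weight by the priors:
  P(anomaly flag | cosmic-ray hit) = 0.47×0.85×0.82 + 0.69×0.85×0.18 + 0.76×0.15×0.82 + 0.84×0.15×0.18
        = 0.327590 + 0.105570 + 0.093480 + 0.022680 = 0.549320
Configurations with satellite trail contribute 0.128250, so
  P(satellite trail | anomaly flag, cosmic-ray hit) = 0.128250 / 0.549320 ≈ 0.2335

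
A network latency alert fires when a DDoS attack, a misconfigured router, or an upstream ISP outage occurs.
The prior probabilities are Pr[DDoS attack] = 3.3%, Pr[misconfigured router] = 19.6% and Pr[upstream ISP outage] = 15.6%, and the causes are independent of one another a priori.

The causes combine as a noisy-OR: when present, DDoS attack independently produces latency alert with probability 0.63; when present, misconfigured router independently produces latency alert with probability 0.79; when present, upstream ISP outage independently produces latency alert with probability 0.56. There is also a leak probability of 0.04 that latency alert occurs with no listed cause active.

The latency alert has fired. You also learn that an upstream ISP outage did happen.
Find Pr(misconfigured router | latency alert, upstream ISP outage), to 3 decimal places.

Pr(misconfigured router | latency alert, upstream ISP outage) ≈ 0.275

Under noisy-OR, P(latency alert | causes) = 1 − (1−0.04)·∏(1−qᵢ) over the active causes.
P(latency alert | upstream ISP outage) = 0.5776*0.967*0.804 + 0.911296*0.967*0.196 + 0.843712*0.033*0.804 + 0.96718*0.033*0.196 = 0.449066 + 0.172720 + 0.022385 + 0.006256 = 0.650427
Restricting to configurations with misconfigured router present: 0.172720 + 0.006256 = 0.178976.
Hence the posterior is 0.178976/0.650427 ≈ 0.275.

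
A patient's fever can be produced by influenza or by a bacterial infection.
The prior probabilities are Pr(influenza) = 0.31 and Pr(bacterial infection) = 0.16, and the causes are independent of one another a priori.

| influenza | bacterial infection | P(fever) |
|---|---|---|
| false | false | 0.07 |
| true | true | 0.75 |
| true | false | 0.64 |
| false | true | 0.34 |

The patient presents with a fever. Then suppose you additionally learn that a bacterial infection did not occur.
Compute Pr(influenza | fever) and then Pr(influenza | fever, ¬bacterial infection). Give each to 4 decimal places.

Pr(influenza | fever) ≈ 0.7230; Pr(influenza | fever, ¬bacterial infection) ≈ 0.8042

Weight on influenza=true, given the evidence: 0.166656 + 0.037200 = 0.203856
Normalizer over all consistent configurations: 0.07*0.69*0.84 + 0.34*0.69*0.16 + 0.64*0.31*0.84 + 0.75*0.31*0.16 = 0.281964
P(influenza | fever) = 0.203856/0.281964 ≈ 0.7230

Now condition on the additional information:
P(fever | ¬bacterial infection) = 0.07×0.69 + 0.64×0.31 = 0.048300 + 0.198400 = 0.246700
Restricting to configurations with influenza present: 0.64×0.31 = 0.198400.
So P(influenza | fever, ¬bacterial infection) = 0.198400/0.246700 ≈ 0.8042.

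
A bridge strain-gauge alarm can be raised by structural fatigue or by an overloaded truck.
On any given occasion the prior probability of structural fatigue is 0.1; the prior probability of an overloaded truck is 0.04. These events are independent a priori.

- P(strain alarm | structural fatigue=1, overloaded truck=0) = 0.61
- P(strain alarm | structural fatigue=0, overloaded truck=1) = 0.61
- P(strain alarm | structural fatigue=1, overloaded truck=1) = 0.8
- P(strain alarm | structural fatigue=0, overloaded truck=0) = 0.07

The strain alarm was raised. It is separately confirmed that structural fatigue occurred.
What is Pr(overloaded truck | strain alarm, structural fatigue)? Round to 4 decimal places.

Weight on overloaded truck=true, given the evidence: 0.8×0.04 = 0.032000
The normalizing constant is 0.61×0.96 + 0.8×0.04 = 0.617600
Posterior = 0.032000 / 0.617600 ≈ 0.0518

Pr(overloaded truck | strain alarm, structural fatigue) ≈ 0.0518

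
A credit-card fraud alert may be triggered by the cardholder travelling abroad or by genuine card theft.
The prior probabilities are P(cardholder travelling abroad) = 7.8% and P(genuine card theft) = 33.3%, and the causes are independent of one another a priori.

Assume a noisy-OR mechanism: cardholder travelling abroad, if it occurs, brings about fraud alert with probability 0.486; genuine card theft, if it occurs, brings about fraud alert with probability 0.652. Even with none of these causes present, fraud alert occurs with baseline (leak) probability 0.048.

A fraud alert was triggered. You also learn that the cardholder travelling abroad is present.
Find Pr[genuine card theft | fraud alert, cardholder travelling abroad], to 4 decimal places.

Under noisy-OR, P(fraud alert | causes) = 1 − (1−0.048)·∏(1−qᵢ) over the active causes.
Sum P(fraud alert|·) weighted by the priors over both values of genuine card theft:
  P(fraud alert | cardholder travelling abroad) = 0.510672×0.667 + 0.829714×0.333
        = 0.340618 + 0.276295 = 0.616913
Configurations with genuine card theft contribute 0.276295, so
  P(genuine card theft | fraud alert, cardholder travelling abroad) = 0.276295 / 0.616913 ≈ 0.4479

Pr[genuine card theft | fraud alert, cardholder travelling abroad] ≈ 0.4479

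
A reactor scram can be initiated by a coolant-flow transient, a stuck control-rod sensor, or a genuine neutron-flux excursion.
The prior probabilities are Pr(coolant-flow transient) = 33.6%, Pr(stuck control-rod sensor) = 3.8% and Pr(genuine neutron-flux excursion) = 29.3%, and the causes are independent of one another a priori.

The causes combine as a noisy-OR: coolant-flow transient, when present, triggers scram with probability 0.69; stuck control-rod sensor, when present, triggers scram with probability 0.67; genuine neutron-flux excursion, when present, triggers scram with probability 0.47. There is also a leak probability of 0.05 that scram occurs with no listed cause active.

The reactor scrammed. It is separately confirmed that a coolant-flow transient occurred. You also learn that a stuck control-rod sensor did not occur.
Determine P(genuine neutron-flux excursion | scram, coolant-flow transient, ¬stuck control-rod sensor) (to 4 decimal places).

Under noisy-OR, P(scram | causes) = 1 − (1−0.05)·∏(1−qᵢ) over the active causes.
Enumerate both values of genuine neutron-flux excursion and weight by the priors:
  P(scram | coolant-flow transient, ¬stuck control-rod sensor) = 0.7055*0.707 + 0.843915*0.293
        = 0.498788 + 0.247267 = 0.746055
Keeping only the genuine neutron-flux excursion-present terms gives 0.247267, so
  P(genuine neutron-flux excursion | scram, coolant-flow transient, ¬stuck control-rod sensor) = 0.247267 / 0.746055 ≈ 0.3314

P(genuine neutron-flux excursion | scram, coolant-flow transient, ¬stuck control-rod sensor) ≈ 0.3314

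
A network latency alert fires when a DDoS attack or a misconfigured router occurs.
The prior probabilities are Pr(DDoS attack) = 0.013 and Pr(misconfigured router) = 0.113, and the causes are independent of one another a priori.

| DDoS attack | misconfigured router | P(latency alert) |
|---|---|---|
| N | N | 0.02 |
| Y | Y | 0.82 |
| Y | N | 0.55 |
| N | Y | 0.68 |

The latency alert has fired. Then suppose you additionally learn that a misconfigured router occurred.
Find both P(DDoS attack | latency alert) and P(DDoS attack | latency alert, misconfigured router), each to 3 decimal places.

Enumerate the 4 (DDoS attack, misconfigured router) configurations and weight by the priors:
  P(latency alert) = 0.02*0.987*0.887 + 0.68*0.987*0.113 + 0.55*0.013*0.887 + 0.82*0.013*0.113
        = 0.017509 + 0.075841 + 0.006342 + 0.001205 = 0.100897
Keeping only the DDoS attack-present terms gives 0.007547, so
  P(DDoS attack | latency alert) = 0.007547 / 0.100897 ≈ 0.075

With the extra evidence:
P(latency alert | misconfigured router) = 0.68×0.987 + 0.82×0.013 = 0.671160 + 0.010660 = 0.681820
Of this, 0.010660 comes from 0.82×0.013 (the DDoS attack=true cases).
Hence the posterior is 0.010660/0.681820 ≈ 0.016.
— misconfigured router explains away the evidence for DDoS attack.

P(DDoS attack | latency alert) ≈ 0.075; P(DDoS attack | latency alert, misconfigured router) ≈ 0.016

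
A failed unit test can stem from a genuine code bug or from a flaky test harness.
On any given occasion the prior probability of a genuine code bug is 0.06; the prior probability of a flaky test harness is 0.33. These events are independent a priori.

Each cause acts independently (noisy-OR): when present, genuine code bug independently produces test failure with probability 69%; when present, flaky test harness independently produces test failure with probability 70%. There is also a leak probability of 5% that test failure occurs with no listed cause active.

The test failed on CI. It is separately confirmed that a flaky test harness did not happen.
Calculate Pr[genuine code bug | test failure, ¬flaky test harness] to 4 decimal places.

Under noisy-OR, P(test failure | causes) = 1 − (1−0.05)·∏(1−qᵢ) over the active causes.
Enumerate both values of genuine code bug and weight by the priors:
  P(test failure | ¬flaky test harness) = 0.05·0.94 + 0.7055·0.06
        = 0.047000 + 0.042330 = 0.089330
The terms with genuine code bug present sum to 0.042330, so
  P(genuine code bug | test failure, ¬flaky test harness) = 0.042330 / 0.089330 ≈ 0.4739

Pr[genuine code bug | test failure, ¬flaky test harness] ≈ 0.4739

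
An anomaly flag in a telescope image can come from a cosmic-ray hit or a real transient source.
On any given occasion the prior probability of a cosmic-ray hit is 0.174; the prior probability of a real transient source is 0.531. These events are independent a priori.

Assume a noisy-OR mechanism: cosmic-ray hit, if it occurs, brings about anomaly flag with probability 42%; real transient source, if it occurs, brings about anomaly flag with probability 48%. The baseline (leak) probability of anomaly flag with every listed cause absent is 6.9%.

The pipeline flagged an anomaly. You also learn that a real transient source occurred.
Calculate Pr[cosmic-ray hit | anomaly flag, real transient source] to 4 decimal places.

Pr[cosmic-ray hit | anomaly flag, real transient source] ≈ 0.2270

Under noisy-OR, P(anomaly flag | causes) = 1 − (1−0.069)·∏(1−qᵢ) over the active causes.
P(anomaly flag | real transient source) = 0.51588*0.826 + 0.71921*0.174 = 0.426117 + 0.125143 = 0.551260
The cosmic-ray hit-present share is 0.71921*0.174 = 0.125143.
Hence the posterior is 0.125143/0.551260 ≈ 0.2270.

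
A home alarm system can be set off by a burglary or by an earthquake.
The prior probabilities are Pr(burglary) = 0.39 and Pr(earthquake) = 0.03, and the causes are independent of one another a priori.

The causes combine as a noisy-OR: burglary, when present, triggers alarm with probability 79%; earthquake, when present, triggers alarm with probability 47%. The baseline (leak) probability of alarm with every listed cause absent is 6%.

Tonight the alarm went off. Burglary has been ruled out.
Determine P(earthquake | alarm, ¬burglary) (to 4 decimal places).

P(earthquake | alarm, ¬burglary) ≈ 0.2055

Under noisy-OR, P(alarm | causes) = 1 − (1−0.06)·∏(1−qᵢ) over the active causes.
P(alarm | ¬burglary) = 0.06*0.97 + 0.5018*0.03 = 0.058200 + 0.015054 = 0.073254
Restricting to configurations with earthquake present: 0.5018*0.03 = 0.015054.
P(earthquake | alarm, ¬burglary) = 0.015054 / 0.073254 ≈ 0.2055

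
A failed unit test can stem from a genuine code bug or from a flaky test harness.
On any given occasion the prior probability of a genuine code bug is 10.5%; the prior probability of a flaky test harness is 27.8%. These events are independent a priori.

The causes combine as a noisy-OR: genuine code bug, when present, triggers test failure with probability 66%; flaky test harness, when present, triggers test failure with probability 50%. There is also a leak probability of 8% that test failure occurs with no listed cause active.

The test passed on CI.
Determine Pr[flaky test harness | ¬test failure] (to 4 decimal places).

Pr[flaky test harness | ¬test failure] ≈ 0.1614

Under noisy-OR, P(test failure | causes) = 1 − (1−0.08)·∏(1−qᵢ) over the active causes.
By total probability over the 4 (genuine code bug, flaky test harness) configurations:
  P(¬test failure) = 0.92*0.895*0.722 + 0.46*0.895*0.278 + 0.3128*0.105*0.722 + 0.1564*0.105*0.278
        = 0.594495 + 0.114453 + 0.023713 + 0.004565 = 0.737226
The terms with flaky test harness present sum to 0.119018, so
  P(flaky test harness | ¬test failure) = 0.119018 / 0.737226 ≈ 0.1614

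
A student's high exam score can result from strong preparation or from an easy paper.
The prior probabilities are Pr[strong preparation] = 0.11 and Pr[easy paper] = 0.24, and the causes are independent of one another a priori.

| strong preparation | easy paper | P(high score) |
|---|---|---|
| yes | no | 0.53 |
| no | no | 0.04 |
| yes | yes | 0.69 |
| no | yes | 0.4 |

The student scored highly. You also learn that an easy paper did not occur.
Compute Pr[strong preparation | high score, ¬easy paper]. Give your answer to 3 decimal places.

Numerator (weight on configurations with strong preparation): 0.53·0.11 = 0.058300
The normalizing constant is 0.04·0.89 + 0.53·0.11 = 0.093900
P(strong preparation | high score, ¬easy paper) = 0.058300/0.093900 ≈ 0.621

Pr[strong preparation | high score, ¬easy paper] ≈ 0.621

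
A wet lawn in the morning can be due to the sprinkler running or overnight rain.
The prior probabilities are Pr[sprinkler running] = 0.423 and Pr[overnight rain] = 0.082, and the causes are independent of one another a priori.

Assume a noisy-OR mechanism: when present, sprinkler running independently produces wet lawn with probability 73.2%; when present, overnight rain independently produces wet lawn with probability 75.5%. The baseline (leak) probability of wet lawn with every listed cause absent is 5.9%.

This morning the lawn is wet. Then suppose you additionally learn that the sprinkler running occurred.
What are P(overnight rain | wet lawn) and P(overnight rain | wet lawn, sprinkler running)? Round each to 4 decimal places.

P(overnight rain | wet lawn) ≈ 0.1765; P(overnight rain | wet lawn, sprinkler running) ≈ 0.1008

Under noisy-OR, P(wet lawn | causes) = 1 − (1−0.059)·∏(1−qᵢ) over the active causes.
P(wet lawn) = 0.059·0.577·0.918 + 0.769455·0.577·0.082 + 0.747812·0.423·0.918 + 0.938214·0.423·0.082 = 0.031251 + 0.036406 + 0.290386 + 0.032543 = 0.390586
Of this, 0.068949 comes from 0.036406 + 0.032543 (the overnight rain=true cases).
Hence the posterior is 0.068949/0.390586 ≈ 0.1765.

With the extra evidence:
For the numerator, keep only overnight rain=true terms: 0.938214×0.082 = 0.076934
The normalizing constant is 0.747812×0.918 + 0.938214×0.082 = 0.763425
Posterior = 0.076934 / 0.763425 ≈ 0.1008
— sprinkler running explains away the evidence for overnight rain.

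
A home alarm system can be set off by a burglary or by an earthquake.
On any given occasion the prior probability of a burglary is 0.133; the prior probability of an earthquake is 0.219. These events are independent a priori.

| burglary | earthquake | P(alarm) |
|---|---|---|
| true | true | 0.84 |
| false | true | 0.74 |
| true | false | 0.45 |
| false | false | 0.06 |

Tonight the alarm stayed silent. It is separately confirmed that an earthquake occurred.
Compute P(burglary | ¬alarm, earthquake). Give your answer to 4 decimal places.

For the numerator, keep only burglary=true terms: 0.16×0.133 = 0.021280
Denominator P(¬alarm | earthquake): 0.26×0.867 + 0.16×0.133 = 0.246700
P(burglary | ¬alarm, earthquake) = 0.021280/0.246700 ≈ 0.0863

P(burglary | ¬alarm, earthquake) ≈ 0.0863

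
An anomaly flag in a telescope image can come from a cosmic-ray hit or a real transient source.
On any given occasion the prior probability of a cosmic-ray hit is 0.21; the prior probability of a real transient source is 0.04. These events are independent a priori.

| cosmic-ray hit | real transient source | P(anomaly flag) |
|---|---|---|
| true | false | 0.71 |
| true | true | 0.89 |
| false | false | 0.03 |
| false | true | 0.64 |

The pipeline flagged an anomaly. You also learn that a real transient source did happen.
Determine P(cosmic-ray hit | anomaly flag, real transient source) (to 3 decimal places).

Weight on cosmic-ray hit=true, given the evidence: 0.89·0.21 = 0.186900
The normalizing constant is 0.64·0.79 + 0.89·0.21 = 0.692500
Posterior = 0.186900 / 0.692500 ≈ 0.270

P(cosmic-ray hit | anomaly flag, real transient source) ≈ 0.270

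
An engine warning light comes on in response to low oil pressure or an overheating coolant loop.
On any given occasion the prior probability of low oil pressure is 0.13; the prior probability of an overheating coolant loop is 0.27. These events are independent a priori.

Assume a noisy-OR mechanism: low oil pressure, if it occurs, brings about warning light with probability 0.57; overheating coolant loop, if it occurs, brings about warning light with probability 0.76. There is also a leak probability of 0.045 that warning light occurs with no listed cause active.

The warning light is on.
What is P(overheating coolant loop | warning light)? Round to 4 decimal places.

P(overheating coolant loop | warning light) ≈ 0.7157

Under noisy-OR, P(warning light | causes) = 1 − (1−0.045)·∏(1−qᵢ) over the active causes.
Enumerate the 4 (low oil pressure, overheating coolant loop) configurations and weight by the priors:
  P(warning light) = 0.045·0.87·0.73 + 0.7708·0.87·0.27 + 0.58935·0.13·0.73 + 0.901444·0.13·0.27
        = 0.028579 + 0.181061 + 0.055929 + 0.031641 = 0.297210
The terms with overheating coolant loop present sum to 0.212702, so
  P(overheating coolant loop | warning light) = 0.212702 / 0.297210 ≈ 0.7157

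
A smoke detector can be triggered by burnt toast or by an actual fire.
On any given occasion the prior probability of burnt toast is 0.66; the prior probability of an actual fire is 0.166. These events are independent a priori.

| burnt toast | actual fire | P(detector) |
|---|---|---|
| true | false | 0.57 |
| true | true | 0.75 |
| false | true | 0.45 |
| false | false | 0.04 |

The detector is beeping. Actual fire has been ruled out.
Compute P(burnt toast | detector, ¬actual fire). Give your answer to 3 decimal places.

P(burnt toast | detector, ¬actual fire) ≈ 0.965

Sum P(detector|·) weighted by the priors over both values of burnt toast:
  P(detector | ¬actual fire) = 0.04·0.34 + 0.57·0.66
        = 0.013600 + 0.376200 = 0.389800
Keeping only the burnt toast-present terms gives 0.376200, so
  P(burnt toast | detector, ¬actual fire) = 0.376200 / 0.389800 ≈ 0.965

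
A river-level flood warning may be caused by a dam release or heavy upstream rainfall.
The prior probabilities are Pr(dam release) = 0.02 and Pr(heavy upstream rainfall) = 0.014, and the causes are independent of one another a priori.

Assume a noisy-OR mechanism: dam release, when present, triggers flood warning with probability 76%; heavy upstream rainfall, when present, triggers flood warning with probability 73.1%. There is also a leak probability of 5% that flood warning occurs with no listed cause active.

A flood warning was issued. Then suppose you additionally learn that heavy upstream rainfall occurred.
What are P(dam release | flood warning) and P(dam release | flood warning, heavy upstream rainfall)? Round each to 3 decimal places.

Under noisy-OR, P(flood warning | causes) = 1 − (1−0.05)·∏(1−qᵢ) over the active causes.
Numerator (weight on configurations with dam release): 0.015224 + 0.000263 = 0.015487
Normalizer over all consistent configurations: 0.05·0.98·0.986 + 0.74445·0.98·0.014 + 0.772·0.02·0.986 + 0.938668·0.02·0.014 = 0.074015
Posterior = 0.015487 / 0.074015 ≈ 0.209

Now condition on the additional information:
Numerator (weight on configurations with dam release): 0.938668×0.02 = 0.018773
The normalizing constant is 0.74445×0.98 + 0.938668×0.02 = 0.748334
Posterior = 0.018773 / 0.748334 ≈ 0.025
— heavy upstream rainfall explains away the evidence for dam release.

P(dam release | flood warning) ≈ 0.209; P(dam release | flood warning, heavy upstream rainfall) ≈ 0.025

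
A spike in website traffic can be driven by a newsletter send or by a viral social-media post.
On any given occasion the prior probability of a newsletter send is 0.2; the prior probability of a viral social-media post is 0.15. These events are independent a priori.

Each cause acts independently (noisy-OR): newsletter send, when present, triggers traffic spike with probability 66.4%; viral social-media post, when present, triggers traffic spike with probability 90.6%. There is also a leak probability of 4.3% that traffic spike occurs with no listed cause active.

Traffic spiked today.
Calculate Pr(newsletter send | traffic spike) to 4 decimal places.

Under noisy-OR, P(traffic spike | causes) = 1 − (1−0.043)·∏(1−qᵢ) over the active causes.
P(traffic spike) = 0.043*0.8*0.85 + 0.910042*0.8*0.15 + 0.678448*0.2*0.85 + 0.969774*0.2*0.15 = 0.029240 + 0.109205 + 0.115336 + 0.029093 = 0.282874
The newsletter send-present share is 0.115336 + 0.029093 = 0.144429.
Hence the posterior is 0.144429/0.282874 ≈ 0.5106.

Pr(newsletter send | traffic spike) ≈ 0.5106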